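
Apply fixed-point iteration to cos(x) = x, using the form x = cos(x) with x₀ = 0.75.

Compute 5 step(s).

Equation: cos(x) = x
Fixed-point form: x = cos(x)
x₀ = 0.75

x_1 = g(0.750000) = 0.731689
x_2 = g(0.731689) = 0.744047
x_3 = g(0.744047) = 0.735734
x_4 = g(0.735734) = 0.741339
x_5 = g(0.741339) = 0.737565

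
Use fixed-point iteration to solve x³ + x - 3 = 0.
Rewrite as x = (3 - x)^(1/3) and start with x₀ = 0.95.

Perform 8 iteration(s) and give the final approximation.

Equation: x³ + x - 3 = 0
Fixed-point form: x = (3 - x)^(1/3)
x₀ = 0.95

x_1 = g(0.950000) = 1.270334
x_2 = g(1.270334) = 1.200386
x_3 = g(1.200386) = 1.216354
x_4 = g(1.216354) = 1.212745
x_5 = g(1.212745) = 1.213563
x_6 = g(1.213563) = 1.213378
x_7 = g(1.213378) = 1.213419
x_8 = g(1.213419) = 1.213410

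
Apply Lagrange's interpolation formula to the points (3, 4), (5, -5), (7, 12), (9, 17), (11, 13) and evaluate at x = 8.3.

Lagrange interpolation formula:
P(x) = Σ yᵢ × Lᵢ(x)
where Lᵢ(x) = Π_{j≠i} (x - xⱼ)/(xᵢ - xⱼ)

L_0(8.3) = (8.3 - 5)/(3 - 5) × (8.3 - 7)/(3 - 7) × (8.3 - 9)/(3 - 9) × (8.3 - 11)/(3 - 11) = 0.021115
L_1(8.3) = (8.3 - 3)/(5 - 3) × (8.3 - 7)/(5 - 7) × (8.3 - 9)/(5 - 9) × (8.3 - 11)/(5 - 11) = -0.135647
L_2(8.3) = (8.3 - 3)/(7 - 3) × (8.3 - 5)/(7 - 5) × (8.3 - 9)/(7 - 9) × (8.3 - 11)/(7 - 11) = 0.516502
L_3(8.3) = (8.3 - 3)/(9 - 3) × (8.3 - 5)/(9 - 5) × (8.3 - 7)/(9 - 7) × (8.3 - 11)/(9 - 11) = 0.639478
L_4(8.3) = (8.3 - 3)/(11 - 3) × (8.3 - 5)/(11 - 5) × (8.3 - 7)/(11 - 7) × (8.3 - 9)/(11 - 9) = -0.041448

P(8.3) = 4×L_0(8.3) + (-5)×L_1(8.3) + 12×L_2(8.3) + 17×L_3(8.3) + 13×L_4(8.3)
P(8.3) = 17.293021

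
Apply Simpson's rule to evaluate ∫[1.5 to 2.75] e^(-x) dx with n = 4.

f(x) = e^(-x)
a = 1.5, b = 2.75, n = 4
h = (b - a)/n = 0.312500

Simpson's rule: (h/3)[f(x₀) + 4f(x₁) + 2f(x₂) + ... + f(xₙ)]

x_0 = 1.5000, f(x_0) = 0.223130, coefficient = 1
x_1 = 1.8125, f(x_1) = 0.163246, coefficient = 4
x_2 = 2.1250, f(x_2) = 0.119433, coefficient = 2
x_3 = 2.4375, f(x_3) = 0.087379, coefficient = 4
x_4 = 2.7500, f(x_4) = 0.063928, coefficient = 1

I ≈ (0.312500/3) × 1.528422 = 0.159211
Exact value: 0.159202
Error: 0.000008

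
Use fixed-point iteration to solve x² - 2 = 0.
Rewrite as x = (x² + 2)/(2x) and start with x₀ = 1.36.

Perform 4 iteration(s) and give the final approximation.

Equation: x² - 2 = 0
Fixed-point form: x = (x² + 2)/(2x)
x₀ = 1.36

x_1 = g(1.360000) = 1.415294
x_2 = g(1.415294) = 1.414214
x_3 = g(1.414214) = 1.414214
x_4 = g(1.414214) = 1.414214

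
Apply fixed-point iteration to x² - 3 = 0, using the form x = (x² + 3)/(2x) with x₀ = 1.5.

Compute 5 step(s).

Equation: x² - 3 = 0
Fixed-point form: x = (x² + 3)/(2x)
x₀ = 1.5

x_1 = g(1.500000) = 1.750000
x_2 = g(1.750000) = 1.732143
x_3 = g(1.732143) = 1.732051
x_4 = g(1.732051) = 1.732051
x_5 = g(1.732051) = 1.732051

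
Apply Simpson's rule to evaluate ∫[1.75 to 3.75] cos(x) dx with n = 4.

f(x) = cos(x)
a = 1.75, b = 3.75, n = 4
h = (b - a)/n = 0.500000

Simpson's rule: (h/3)[f(x₀) + 4f(x₁) + 2f(x₂) + ... + f(xₙ)]

x_0 = 1.7500, f(x_0) = -0.178246, coefficient = 1
x_1 = 2.2500, f(x_1) = -0.628174, coefficient = 4
x_2 = 2.7500, f(x_2) = -0.924302, coefficient = 2
x_3 = 3.2500, f(x_3) = -0.994130, coefficient = 4
x_4 = 3.7500, f(x_4) = -0.820559, coefficient = 1

I ≈ (0.500000/3) × -9.336623 = -1.556104
Exact value: -1.555547
Error: 0.000557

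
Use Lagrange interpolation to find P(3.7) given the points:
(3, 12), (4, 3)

Lagrange interpolation formula:
P(x) = Σ yᵢ × Lᵢ(x)
where Lᵢ(x) = Π_{j≠i} (x - xⱼ)/(xᵢ - xⱼ)

L_0(3.7) = (3.7 - 4)/(3 - 4) = 0.300000
L_1(3.7) = (3.7 - 3)/(4 - 3) = 0.700000

P(3.7) = 12×L_0(3.7) + 3×L_1(3.7)
P(3.7) = 5.700000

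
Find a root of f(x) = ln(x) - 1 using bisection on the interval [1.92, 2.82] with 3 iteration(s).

f(x) = ln(x) - 1
Initial interval: [1.92, 2.82]

Iteration 1:
  c_1 = (1.920000 + 2.820000)/2 = 2.370000
  f(c_1) = f(2.370000) = -0.137110
  f(a) × f(c) ≥ 0, new interval: [2.370000, 2.820000]
Iteration 2:
  c_2 = (2.370000 + 2.820000)/2 = 2.595000
  f(c_2) = f(2.595000) = -0.046413
  f(a) × f(c) ≥ 0, new interval: [2.595000, 2.820000]
Iteration 3:
  c_3 = (2.595000 + 2.820000)/2 = 2.707500
  f(c_3) = f(2.707500) = -0.003974
  f(a) × f(c) ≥ 0, new interval: [2.707500, 2.820000]

After 3 iteration(s), the approximation is c_3 = 2.707500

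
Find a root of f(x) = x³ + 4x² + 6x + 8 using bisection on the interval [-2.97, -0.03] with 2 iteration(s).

f(x) = x³ + 4x² + 6x + 8
Initial interval: [-2.97, -0.03]

Iteration 1:
  c_1 = (-2.970000 + (-0.030000))/2 = -1.500000
  f(c_1) = f(-1.500000) = 4.625000
  f(a) × f(c) < 0, new interval: [-2.970000, -1.500000]
Iteration 2:
  c_2 = (-2.970000 + (-1.500000))/2 = -2.235000
  f(c_2) = f(-2.235000) = 3.406572
  f(a) × f(c) < 0, new interval: [-2.970000, -2.235000]

After 2 iteration(s), the approximation is c_2 = -2.235000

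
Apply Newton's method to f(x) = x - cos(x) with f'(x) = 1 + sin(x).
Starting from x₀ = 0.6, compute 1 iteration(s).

f(x) = x - cos(x)
f'(x) = 1 + sin(x)
x₀ = 0.6

Newton-Raphson formula: x_{n+1} = x_n - f(x_n)/f'(x_n)

Iteration 1:
  f(0.600000) = -0.225336
  f'(0.600000) = 1.564642
  x_1 = 0.600000 - (-0.225336)/1.564642 = 0.744017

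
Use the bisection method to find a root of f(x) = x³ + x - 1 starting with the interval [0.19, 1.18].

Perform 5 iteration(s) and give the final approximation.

f(x) = x³ + x - 1
Initial interval: [0.19, 1.18]

Iteration 1:
  c_1 = (0.190000 + 1.180000)/2 = 0.685000
  f(c_1) = f(0.685000) = 0.006419
  f(a) × f(c) < 0, new interval: [0.190000, 0.685000]
Iteration 2:
  c_2 = (0.190000 + 0.685000)/2 = 0.437500
  f(c_2) = f(0.437500) = -0.478760
  f(a) × f(c) ≥ 0, new interval: [0.437500, 0.685000]
Iteration 3:
  c_3 = (0.437500 + 0.685000)/2 = 0.561250
  f(c_3) = f(0.561250) = -0.261955
  f(a) × f(c) ≥ 0, new interval: [0.561250, 0.685000]
Iteration 4:
  c_4 = (0.561250 + 0.685000)/2 = 0.623125
  f(c_4) = f(0.623125) = -0.134925
  f(a) × f(c) ≥ 0, new interval: [0.623125, 0.685000]
Iteration 5:
  c_5 = (0.623125 + 0.685000)/2 = 0.654062
  f(c_5) = f(0.654062) = -0.066131
  f(a) × f(c) ≥ 0, new interval: [0.654062, 0.685000]

After 5 iteration(s), the approximation is c_5 = 0.654062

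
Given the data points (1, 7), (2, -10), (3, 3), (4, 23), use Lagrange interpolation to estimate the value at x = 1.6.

Lagrange interpolation formula:
P(x) = Σ yᵢ × Lᵢ(x)
where Lᵢ(x) = Π_{j≠i} (x - xⱼ)/(xᵢ - xⱼ)

L_0(1.6) = (1.6 - 2)/(1 - 2) × (1.6 - 3)/(1 - 3) × (1.6 - 4)/(1 - 4) = 0.224000
L_1(1.6) = (1.6 - 1)/(2 - 1) × (1.6 - 3)/(2 - 3) × (1.6 - 4)/(2 - 4) = 1.008000
L_2(1.6) = (1.6 - 1)/(3 - 1) × (1.6 - 2)/(3 - 2) × (1.6 - 4)/(3 - 4) = -0.288000
L_3(1.6) = (1.6 - 1)/(4 - 1) × (1.6 - 2)/(4 - 2) × (1.6 - 3)/(4 - 3) = 0.056000

P(1.6) = 7×L_0(1.6) + (-10)×L_1(1.6) + 3×L_2(1.6) + 23×L_3(1.6)
P(1.6) = -8.088000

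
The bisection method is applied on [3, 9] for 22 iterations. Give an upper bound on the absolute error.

Bisection error bound: |error| ≤ (b-a)/2^n
|error| ≤ (9 - 3)/2^22 = 6/2^22
|error| ≤ 0.0000014305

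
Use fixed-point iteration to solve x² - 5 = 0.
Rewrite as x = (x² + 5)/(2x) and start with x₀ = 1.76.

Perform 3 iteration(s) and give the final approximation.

Equation: x² - 5 = 0
Fixed-point form: x = (x² + 5)/(2x)
x₀ = 1.76

x_1 = g(1.760000) = 2.300455
x_2 = g(2.300455) = 2.236969
x_3 = g(2.236969) = 2.236068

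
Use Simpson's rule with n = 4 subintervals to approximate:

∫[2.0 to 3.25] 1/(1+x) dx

f(x) = 1/(1+x)
a = 2.0, b = 3.25, n = 4
h = (b - a)/n = 0.312500

Simpson's rule: (h/3)[f(x₀) + 4f(x₁) + 2f(x₂) + ... + f(xₙ)]

x_0 = 2.0000, f(x_0) = 0.333333, coefficient = 1
x_1 = 2.3125, f(x_1) = 0.301887, coefficient = 4
x_2 = 2.6250, f(x_2) = 0.275862, coefficient = 2
x_3 = 2.9375, f(x_3) = 0.253968, coefficient = 4
x_4 = 3.2500, f(x_4) = 0.235294, coefficient = 1

I ≈ (0.312500/3) × 3.343772 = 0.348310
Exact value: 0.348307
Error: 0.000003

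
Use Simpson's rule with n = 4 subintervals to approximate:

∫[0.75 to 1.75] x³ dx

f(x) = x³
a = 0.75, b = 1.75, n = 4
h = (b - a)/n = 0.250000

Simpson's rule: (h/3)[f(x₀) + 4f(x₁) + 2f(x₂) + ... + f(xₙ)]

x_0 = 0.7500, f(x_0) = 0.421875, coefficient = 1
x_1 = 1.0000, f(x_1) = 1.000000, coefficient = 4
x_2 = 1.2500, f(x_2) = 1.953125, coefficient = 2
x_3 = 1.5000, f(x_3) = 3.375000, coefficient = 4
x_4 = 1.7500, f(x_4) = 5.359375, coefficient = 1

I ≈ (0.250000/3) × 27.187500 = 2.265625
Exact value: 2.265625
Error: 0.000000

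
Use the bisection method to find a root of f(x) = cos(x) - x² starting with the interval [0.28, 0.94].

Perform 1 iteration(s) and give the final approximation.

f(x) = cos(x) - x²
Initial interval: [0.28, 0.94]

Iteration 1:
  c_1 = (0.280000 + 0.940000)/2 = 0.610000
  f(c_1) = f(0.610000) = 0.447548
  f(a) × f(c) ≥ 0, new interval: [0.610000, 0.940000]

After 1 iteration(s), the approximation is c_1 = 0.610000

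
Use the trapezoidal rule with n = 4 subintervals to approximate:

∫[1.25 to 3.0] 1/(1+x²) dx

f(x) = 1/(1+x²)
a = 1.25, b = 3.0, n = 4
h = (b - a)/n = 0.437500

Trapezoidal rule: (h/2)[f(x₀) + 2f(x₁) + 2f(x₂) + ... + f(xₙ)]

x_0 = 1.2500, f(x_0) = 0.390244, coefficient = 1
x_1 = 1.6875, f(x_1) = 0.259898, coefficient = 2
x_2 = 2.1250, f(x_2) = 0.181303, coefficient = 2
x_3 = 2.5625, f(x_3) = 0.132163, coefficient = 2
x_4 = 3.0000, f(x_4) = 0.100000, coefficient = 1

I ≈ (0.437500/2) × 1.636973 = 0.358088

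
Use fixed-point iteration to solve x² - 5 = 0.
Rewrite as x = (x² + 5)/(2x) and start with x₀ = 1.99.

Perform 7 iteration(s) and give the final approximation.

Equation: x² - 5 = 0
Fixed-point form: x = (x² + 5)/(2x)
x₀ = 1.99

x_1 = g(1.990000) = 2.251281
x_2 = g(2.251281) = 2.236119
x_3 = g(2.236119) = 2.236068
x_4 = g(2.236068) = 2.236068
x_5 = g(2.236068) = 2.236068
x_6 = g(2.236068) = 2.236068
x_7 = g(2.236068) = 2.236068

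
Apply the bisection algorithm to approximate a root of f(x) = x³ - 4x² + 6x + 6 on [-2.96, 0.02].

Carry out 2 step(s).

f(x) = x³ - 4x² + 6x + 6
Initial interval: [-2.96, 0.02]

Iteration 1:
  c_1 = (-2.960000 + 0.020000)/2 = -1.470000
  f(c_1) = f(-1.470000) = -14.640123
  f(a) × f(c) ≥ 0, new interval: [-1.470000, 0.020000]
Iteration 2:
  c_2 = (-1.470000 + 0.020000)/2 = -0.725000
  f(c_2) = f(-0.725000) = -0.833578
  f(a) × f(c) ≥ 0, new interval: [-0.725000, 0.020000]

After 2 iteration(s), the approximation is c_2 = -0.725000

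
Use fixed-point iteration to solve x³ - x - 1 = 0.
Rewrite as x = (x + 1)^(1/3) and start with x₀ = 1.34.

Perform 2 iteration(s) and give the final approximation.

Equation: x³ - x - 1 = 0
Fixed-point form: x = (x + 1)^(1/3)
x₀ = 1.34

x_1 = g(1.340000) = 1.327614
x_2 = g(1.327614) = 1.325268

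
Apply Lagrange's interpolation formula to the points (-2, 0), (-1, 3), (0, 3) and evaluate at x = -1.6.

Lagrange interpolation formula:
P(x) = Σ yᵢ × Lᵢ(x)
where Lᵢ(x) = Π_{j≠i} (x - xⱼ)/(xᵢ - xⱼ)

L_0(-1.6) = (-1.6 - (-1))/(-2 - (-1)) × (-1.6 - 0)/(-2 - 0) = 0.480000
L_1(-1.6) = (-1.6 - (-2))/(-1 - (-2)) × (-1.6 - 0)/(-1 - 0) = 0.640000
L_2(-1.6) = (-1.6 - (-2))/(0 - (-2)) × (-1.6 - (-1))/(0 - (-1)) = -0.120000

P(-1.6) = 0×L_0(-1.6) + 3×L_1(-1.6) + 3×L_2(-1.6)
P(-1.6) = 1.560000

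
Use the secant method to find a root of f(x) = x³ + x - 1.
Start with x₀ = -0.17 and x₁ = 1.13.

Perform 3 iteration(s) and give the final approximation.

f(x) = x³ + x - 1
x₀ = -0.17, x₁ = 1.13

Secant formula: x_{n+1} = x_n - f(x_n)(x_n - x_{n-1})/(f(x_n) - f(x_{n-1}))

Iteration 1:
  f(-0.170000) = -1.174913
  f(1.130000) = 1.572897
  x_2 = 1.130000 - 1.572897×(1.130000 - (-0.170000))/(1.572897 - (-1.174913))
       = 0.385856
Iteration 2:
  f(1.130000) = 1.572897
  f(0.385856) = -0.556696
  x_3 = 0.385856 - (-0.556696)×(0.385856 - 1.130000)/(-0.556696 - 1.572897)
       = 0.580382
Iteration 3:
  f(0.385856) = -0.556696
  f(0.580382) = -0.224119
  x_4 = 0.580382 - (-0.224119)×(0.580382 - 0.385856)/(-0.224119 - (-0.556696))
       = 0.711471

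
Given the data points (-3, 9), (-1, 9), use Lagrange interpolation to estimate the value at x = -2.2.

Lagrange interpolation formula:
P(x) = Σ yᵢ × Lᵢ(x)
where Lᵢ(x) = Π_{j≠i} (x - xⱼ)/(xᵢ - xⱼ)

L_0(-2.2) = (-2.2 - (-1))/(-3 - (-1)) = 0.600000
L_1(-2.2) = (-2.2 - (-3))/(-1 - (-3)) = 0.400000

P(-2.2) = 9×L_0(-2.2) + 9×L_1(-2.2)
P(-2.2) = 9.000000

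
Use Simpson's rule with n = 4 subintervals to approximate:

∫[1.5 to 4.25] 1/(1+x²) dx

f(x) = 1/(1+x²)
a = 1.5, b = 4.25, n = 4
h = (b - a)/n = 0.687500

Simpson's rule: (h/3)[f(x₀) + 4f(x₁) + 2f(x₂) + ... + f(xₙ)]

x_0 = 1.5000, f(x_0) = 0.307692, coefficient = 1
x_1 = 2.1875, f(x_1) = 0.172856, coefficient = 4
x_2 = 2.8750, f(x_2) = 0.107926, coefficient = 2
x_3 = 3.5625, f(x_3) = 0.073039, coefficient = 4
x_4 = 4.2500, f(x_4) = 0.052459, coefficient = 1

I ≈ (0.687500/3) × 1.559582 = 0.357404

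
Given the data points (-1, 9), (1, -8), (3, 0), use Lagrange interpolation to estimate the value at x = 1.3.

Lagrange interpolation formula:
P(x) = Σ yᵢ × Lᵢ(x)
where Lᵢ(x) = Π_{j≠i} (x - xⱼ)/(xᵢ - xⱼ)

L_0(1.3) = (1.3 - 1)/(-1 - 1) × (1.3 - 3)/(-1 - 3) = -0.063750
L_1(1.3) = (1.3 - (-1))/(1 - (-1)) × (1.3 - 3)/(1 - 3) = 0.977500
L_2(1.3) = (1.3 - (-1))/(3 - (-1)) × (1.3 - 1)/(3 - 1) = 0.086250

P(1.3) = 9×L_0(1.3) + (-8)×L_1(1.3) + 0×L_2(1.3)
P(1.3) = -8.393750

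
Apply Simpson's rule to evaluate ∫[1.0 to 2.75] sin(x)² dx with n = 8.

f(x) = sin(x)²
a = 1.0, b = 2.75, n = 8
h = (b - a)/n = 0.218750

Simpson's rule: (h/3)[f(x₀) + 4f(x₁) + 2f(x₂) + ... + f(xₙ)]

x_0 = 1.0000, f(x_0) = 0.708073, coefficient = 1
x_1 = 1.2188, f(x_1) = 0.881100, coefficient = 4
x_2 = 1.4375, f(x_2) = 0.982337, coefficient = 2
x_3 = 1.6562, f(x_3) = 0.992715, coefficient = 4
x_4 = 1.8750, f(x_4) = 0.910280, coefficient = 2
x_5 = 2.0938, f(x_5) = 0.750558, coefficient = 4
x_6 = 2.3125, f(x_6) = 0.543639, coefficient = 2
x_7 = 2.5312, f(x_7) = 0.328499, coefficient = 4
x_8 = 2.7500, f(x_8) = 0.145665, coefficient = 1

I ≈ (0.218750/3) × 17.537740 = 1.278794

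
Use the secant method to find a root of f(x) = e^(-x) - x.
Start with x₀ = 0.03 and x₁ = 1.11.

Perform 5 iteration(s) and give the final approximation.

f(x) = e^(-x) - x
x₀ = 0.03, x₁ = 1.11

Secant formula: x_{n+1} = x_n - f(x_n)(x_n - x_{n-1})/(f(x_n) - f(x_{n-1}))

Iteration 1:
  f(0.030000) = 0.940446
  f(1.110000) = -0.780441
  x_2 = 1.110000 - (-0.780441)×(1.110000 - 0.030000)/(-0.780441 - 0.940446)
       = 0.620208
Iteration 2:
  f(1.110000) = -0.780441
  f(0.620208) = -0.082376
  x_3 = 0.620208 - (-0.082376)×(0.620208 - 1.110000)/(-0.082376 - (-0.780441))
       = 0.562410
Iteration 3:
  f(0.620208) = -0.082376
  f(0.562410) = 0.007424
  x_4 = 0.562410 - 0.007424×(0.562410 - 0.620208)/(0.007424 - (-0.082376))
       = 0.567188
Iteration 4:
  f(0.562410) = 0.007424
  f(0.567188) = -0.000071
  x_5 = 0.567188 - (-0.000071)×(0.567188 - 0.562410)/(-0.000071 - 0.007424)
       = 0.567143
Iteration 5:
  f(0.567188) = -0.000071
  f(0.567143) = 0.000000
  x_6 = 0.567143 - 0.000000×(0.567143 - 0.567188)/(0.000000 - (-0.000071))
       = 0.567143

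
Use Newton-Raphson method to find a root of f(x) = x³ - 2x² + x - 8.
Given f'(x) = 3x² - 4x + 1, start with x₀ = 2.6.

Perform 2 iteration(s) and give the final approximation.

f(x) = x³ - 2x² + x - 8
f'(x) = 3x² - 4x + 1
x₀ = 2.6

Newton-Raphson formula: x_{n+1} = x_n - f(x_n)/f'(x_n)

Iteration 1:
  f(2.600000) = -1.344000
  f'(2.600000) = 10.880000
  x_1 = 2.600000 - (-1.344000)/10.880000 = 2.723529
Iteration 2:
  f(2.723529) = 0.090390
  f'(2.723529) = 12.358720
  x_2 = 2.723529 - 0.090390/12.358720 = 2.716216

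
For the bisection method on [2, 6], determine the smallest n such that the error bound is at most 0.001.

We need (b-a)/2^n ≤ 0.001
(6 - 2)/2^n ≤ 0.001
4/2^n ≤ 0.001
2^n ≥ 4000
n ≥ log₂(4000) = 11.97
n ≥ 12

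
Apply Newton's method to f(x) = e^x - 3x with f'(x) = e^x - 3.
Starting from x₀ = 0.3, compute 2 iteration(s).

f(x) = e^x - 3x
f'(x) = e^x - 3
x₀ = 0.3

Newton-Raphson formula: x_{n+1} = x_n - f(x_n)/f'(x_n)

Iteration 1:
  f(0.300000) = 0.449859
  f'(0.300000) = -1.650141
  x_1 = 0.300000 - 0.449859/(-1.650141) = 0.572618
Iteration 2:
  f(0.572618) = 0.055048
  f'(0.572618) = -1.227097
  x_2 = 0.572618 - 0.055048/(-1.227097) = 0.617479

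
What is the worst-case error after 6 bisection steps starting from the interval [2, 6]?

Bisection error bound: |error| ≤ (b-a)/2^n
|error| ≤ (6 - 2)/2^6 = 4/2^6
|error| ≤ 0.0625000000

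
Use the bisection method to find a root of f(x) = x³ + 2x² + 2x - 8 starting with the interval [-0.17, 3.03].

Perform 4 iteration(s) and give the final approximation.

f(x) = x³ + 2x² + 2x - 8
Initial interval: [-0.17, 3.03]

Iteration 1:
  c_1 = (-0.170000 + 3.030000)/2 = 1.430000
  f(c_1) = f(1.430000) = 1.874007
  f(a) × f(c) < 0, new interval: [-0.170000, 1.430000]
Iteration 2:
  c_2 = (-0.170000 + 1.430000)/2 = 0.630000
  f(c_2) = f(0.630000) = -5.696153
  f(a) × f(c) ≥ 0, new interval: [0.630000, 1.430000]
Iteration 3:
  c_3 = (0.630000 + 1.430000)/2 = 1.030000
  f(c_3) = f(1.030000) = -2.725473
  f(a) × f(c) ≥ 0, new interval: [1.030000, 1.430000]
Iteration 4:
  c_4 = (1.030000 + 1.430000)/2 = 1.230000
  f(c_4) = f(1.230000) = -0.653333
  f(a) × f(c) ≥ 0, new interval: [1.230000, 1.430000]

After 4 iteration(s), the approximation is c_4 = 1.230000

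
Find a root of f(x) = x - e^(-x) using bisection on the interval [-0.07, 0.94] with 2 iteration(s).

f(x) = x - e^(-x)
Initial interval: [-0.07, 0.94]

Iteration 1:
  c_1 = (-0.070000 + 0.940000)/2 = 0.435000
  f(c_1) = f(0.435000) = -0.212265
  f(a) × f(c) ≥ 0, new interval: [0.435000, 0.940000]
Iteration 2:
  c_2 = (0.435000 + 0.940000)/2 = 0.687500
  f(c_2) = f(0.687500) = 0.184668
  f(a) × f(c) < 0, new interval: [0.435000, 0.687500]

After 2 iteration(s), the approximation is c_2 = 0.687500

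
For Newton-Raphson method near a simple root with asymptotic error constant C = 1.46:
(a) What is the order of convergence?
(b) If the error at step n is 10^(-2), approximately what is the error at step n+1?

(a) Newton-Raphson has quadratic (order 2) convergence near simple roots.
    This means |e_{n+1}| ≈ C|e_n|².

(b) With |e_n| = 10^(-2) and C = 1.46:
    |e_{n+1}| ≈ 1.46 × (10^(-2))² = 1.46 × 10^(-4)

(a) 2 (quadratic); (b) |e_{n+1}| ≈ 1.460e-04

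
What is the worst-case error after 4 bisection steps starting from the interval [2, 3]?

Bisection error bound: |error| ≤ (b-a)/2^n
|error| ≤ (3 - 2)/2^4 = 1/2^4
|error| ≤ 0.0625000000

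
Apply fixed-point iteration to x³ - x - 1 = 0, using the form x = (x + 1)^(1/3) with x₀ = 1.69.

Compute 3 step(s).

Equation: x³ - x - 1 = 0
Fixed-point form: x = (x + 1)^(1/3)
x₀ = 1.69

x_1 = g(1.690000) = 1.390755
x_2 = g(1.390755) = 1.337145
x_3 = g(1.337145) = 1.327074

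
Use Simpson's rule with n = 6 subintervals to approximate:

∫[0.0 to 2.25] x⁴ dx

f(x) = x⁴
a = 0.0, b = 2.25, n = 6
h = (b - a)/n = 0.375000

Simpson's rule: (h/3)[f(x₀) + 4f(x₁) + 2f(x₂) + ... + f(xₙ)]

x_0 = 0.0000, f(x_0) = 0.000000, coefficient = 1
x_1 = 0.3750, f(x_1) = 0.019775, coefficient = 4
x_2 = 0.7500, f(x_2) = 0.316406, coefficient = 2
x_3 = 1.1250, f(x_3) = 1.601807, coefficient = 4
x_4 = 1.5000, f(x_4) = 5.062500, coefficient = 2
x_5 = 1.8750, f(x_5) = 12.359619, coefficient = 4
x_6 = 2.2500, f(x_6) = 25.628906, coefficient = 1

I ≈ (0.375000/3) × 92.311523 = 11.538940
Exact value: 11.533008
Error: 0.005933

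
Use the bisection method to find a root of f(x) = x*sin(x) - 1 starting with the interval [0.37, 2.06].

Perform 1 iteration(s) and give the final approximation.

f(x) = x*sin(x) - 1
Initial interval: [0.37, 2.06]

Iteration 1:
  c_1 = (0.370000 + 2.060000)/2 = 1.215000
  f(c_1) = f(1.215000) = 0.138904
  f(a) × f(c) < 0, new interval: [0.370000, 1.215000]

After 1 iteration(s), the approximation is c_1 = 1.215000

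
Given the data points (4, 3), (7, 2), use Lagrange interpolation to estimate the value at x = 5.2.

Lagrange interpolation formula:
P(x) = Σ yᵢ × Lᵢ(x)
where Lᵢ(x) = Π_{j≠i} (x - xⱼ)/(xᵢ - xⱼ)

L_0(5.2) = (5.2 - 7)/(4 - 7) = 0.600000
L_1(5.2) = (5.2 - 4)/(7 - 4) = 0.400000

P(5.2) = 3×L_0(5.2) + 2×L_1(5.2)
P(5.2) = 2.600000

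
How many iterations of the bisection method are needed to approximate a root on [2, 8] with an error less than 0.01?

We need (b-a)/2^n ≤ 0.01
(8 - 2)/2^n ≤ 0.01
6/2^n ≤ 0.01
2^n ≥ 600
n ≥ log₂(600) = 9.23
n ≥ 10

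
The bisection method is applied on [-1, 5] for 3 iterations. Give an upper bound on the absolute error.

Bisection error bound: |error| ≤ (b-a)/2^n
|error| ≤ (5 - (-1))/2^3 = 6/2^3
|error| ≤ 0.7500000000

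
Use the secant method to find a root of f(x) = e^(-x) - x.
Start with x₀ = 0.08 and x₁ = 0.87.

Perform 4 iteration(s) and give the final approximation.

f(x) = e^(-x) - x
x₀ = 0.08, x₁ = 0.87

Secant formula: x_{n+1} = x_n - f(x_n)(x_n - x_{n-1})/(f(x_n) - f(x_{n-1}))

Iteration 1:
  f(0.080000) = 0.843116
  f(0.870000) = -0.451048
  x_2 = 0.870000 - (-0.451048)×(0.870000 - 0.080000)/(-0.451048 - 0.843116)
       = 0.594665
Iteration 2:
  f(0.870000) = -0.451048
  f(0.594665) = -0.042918
  x_3 = 0.594665 - (-0.042918)×(0.594665 - 0.870000)/(-0.042918 - (-0.451048))
       = 0.565712
Iteration 3:
  f(0.594665) = -0.042918
  f(0.565712) = 0.002244
  x_4 = 0.565712 - 0.002244×(0.565712 - 0.594665)/(0.002244 - (-0.042918))
       = 0.567150
Iteration 4:
  f(0.565712) = 0.002244
  f(0.567150) = -0.000011
  x_5 = 0.567150 - (-0.000011)×(0.567150 - 0.565712)/(-0.000011 - 0.002244)
       = 0.567143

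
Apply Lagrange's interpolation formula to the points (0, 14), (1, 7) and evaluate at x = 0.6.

Lagrange interpolation formula:
P(x) = Σ yᵢ × Lᵢ(x)
where Lᵢ(x) = Π_{j≠i} (x - xⱼ)/(xᵢ - xⱼ)

L_0(0.6) = (0.6 - 1)/(0 - 1) = 0.400000
L_1(0.6) = (0.6 - 0)/(1 - 0) = 0.600000

P(0.6) = 14×L_0(0.6) + 7×L_1(0.6)
P(0.6) = 9.800000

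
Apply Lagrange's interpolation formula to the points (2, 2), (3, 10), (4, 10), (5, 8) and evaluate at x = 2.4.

Lagrange interpolation formula:
P(x) = Σ yᵢ × Lᵢ(x)
where Lᵢ(x) = Π_{j≠i} (x - xⱼ)/(xᵢ - xⱼ)

L_0(2.4) = (2.4 - 3)/(2 - 3) × (2.4 - 4)/(2 - 4) × (2.4 - 5)/(2 - 5) = 0.416000
L_1(2.4) = (2.4 - 2)/(3 - 2) × (2.4 - 4)/(3 - 4) × (2.4 - 5)/(3 - 5) = 0.832000
L_2(2.4) = (2.4 - 2)/(4 - 2) × (2.4 - 3)/(4 - 3) × (2.4 - 5)/(4 - 5) = -0.312000
L_3(2.4) = (2.4 - 2)/(5 - 2) × (2.4 - 3)/(5 - 3) × (2.4 - 4)/(5 - 4) = 0.064000

P(2.4) = 2×L_0(2.4) + 10×L_1(2.4) + 10×L_2(2.4) + 8×L_3(2.4)
P(2.4) = 6.544000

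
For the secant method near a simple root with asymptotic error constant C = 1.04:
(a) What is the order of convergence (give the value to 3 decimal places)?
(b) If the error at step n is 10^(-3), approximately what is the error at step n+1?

(a) Secant method has superlinear convergence with order φ = (1+√5)/2 ≈ 1.618.
    This means |e_{n+1}| ≈ C|e_n|^1.618.

(b) With |e_n| = 10^(-3) and C = 1.04:
    |e_{n+1}| ≈ 1.04 × (10^(-3))^1.618 = 1.04 × 10^(-4.85)

(a) ≈ 1.618 (golden ratio); (b) |e_{n+1}| ≈ 1.455e-05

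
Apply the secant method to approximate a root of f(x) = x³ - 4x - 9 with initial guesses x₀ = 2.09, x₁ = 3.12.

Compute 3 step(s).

f(x) = x³ - 4x - 9
x₀ = 2.09, x₁ = 3.12

Secant formula: x_{n+1} = x_n - f(x_n)(x_n - x_{n-1})/(f(x_n) - f(x_{n-1}))

Iteration 1:
  f(2.090000) = -8.230671
  f(3.120000) = 8.891328
  x_2 = 3.120000 - 8.891328×(3.120000 - 2.090000)/(8.891328 - (-8.230671))
       = 2.585129
Iteration 2:
  f(3.120000) = 8.891328
  f(2.585129) = -2.064385
  x_3 = 2.585129 - (-2.064385)×(2.585129 - 3.120000)/(-2.064385 - 8.891328)
       = 2.685914
Iteration 3:
  f(2.585129) = -2.064385
  f(2.685914) = -0.367105
  x_4 = 2.685914 - (-0.367105)×(2.685914 - 2.585129)/(-0.367105 - (-2.064385))
       = 2.707713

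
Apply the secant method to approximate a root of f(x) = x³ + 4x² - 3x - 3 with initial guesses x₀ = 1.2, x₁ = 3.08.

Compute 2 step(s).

f(x) = x³ + 4x² - 3x - 3
x₀ = 1.2, x₁ = 3.08

Secant formula: x_{n+1} = x_n - f(x_n)(x_n - x_{n-1})/(f(x_n) - f(x_{n-1}))

Iteration 1:
  f(1.200000) = 0.888000
  f(3.080000) = 54.923712
  x_2 = 3.080000 - 54.923712×(3.080000 - 1.200000)/(54.923712 - 0.888000)
       = 1.169105
Iteration 2:
  f(3.080000) = 54.923712
  f(1.169105) = 0.557850
  x_3 = 1.169105 - 0.557850×(1.169105 - 3.080000)/(0.557850 - 54.923712)
       = 1.149497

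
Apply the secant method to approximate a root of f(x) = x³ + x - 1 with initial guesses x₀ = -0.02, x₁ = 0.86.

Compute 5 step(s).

f(x) = x³ + x - 1
x₀ = -0.02, x₁ = 0.86

Secant formula: x_{n+1} = x_n - f(x_n)(x_n - x_{n-1})/(f(x_n) - f(x_{n-1}))

Iteration 1:
  f(-0.020000) = -1.020008
  f(0.860000) = 0.496056
  x_2 = 0.860000 - 0.496056×(0.860000 - (-0.020000))/(0.496056 - (-1.020008))
       = 0.572064
Iteration 2:
  f(0.860000) = 0.496056
  f(0.572064) = -0.240724
  x_3 = 0.572064 - (-0.240724)×(0.572064 - 0.860000)/(-0.240724 - 0.496056)
       = 0.666140
Iteration 3:
  f(0.572064) = -0.240724
  f(0.666140) = -0.038266
  x_4 = 0.666140 - (-0.038266)×(0.666140 - 0.572064)/(-0.038266 - (-0.240724))
       = 0.683921
Iteration 4:
  f(0.666140) = -0.038266
  f(0.683921) = 0.003823
  x_5 = 0.683921 - 0.003823×(0.683921 - 0.666140)/(0.003823 - (-0.038266))
       = 0.682306
Iteration 5:
  f(0.683921) = 0.003823
  f(0.682306) = -0.000053
  x_6 = 0.682306 - (-0.000053)×(0.682306 - 0.683921)/(-0.000053 - 0.003823)
       = 0.682328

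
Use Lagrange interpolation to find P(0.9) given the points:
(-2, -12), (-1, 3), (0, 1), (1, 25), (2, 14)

Lagrange interpolation formula:
P(x) = Σ yᵢ × Lᵢ(x)
where Lᵢ(x) = Π_{j≠i} (x - xⱼ)/(xᵢ - xⱼ)

L_0(0.9) = (0.9 - (-1))/(-2 - (-1)) × (0.9 - 0)/(-2 - 0) × (0.9 - 1)/(-2 - 1) × (0.9 - 2)/(-2 - 2) = 0.007837
L_1(0.9) = (0.9 - (-2))/(-1 - (-2)) × (0.9 - 0)/(-1 - 0) × (0.9 - 1)/(-1 - 1) × (0.9 - 2)/(-1 - 2) = -0.047850
L_2(0.9) = (0.9 - (-2))/(0 - (-2)) × (0.9 - (-1))/(0 - (-1)) × (0.9 - 1)/(0 - 1) × (0.9 - 2)/(0 - 2) = 0.151525
L_3(0.9) = (0.9 - (-2))/(1 - (-2)) × (0.9 - (-1))/(1 - (-1)) × (0.9 - 0)/(1 - 0) × (0.9 - 2)/(1 - 2) = 0.909150
L_4(0.9) = (0.9 - (-2))/(2 - (-2)) × (0.9 - (-1))/(2 - (-1)) × (0.9 - 0)/(2 - 0) × (0.9 - 1)/(2 - 1) = -0.020662

P(0.9) = (-12)×L_0(0.9) + 3×L_1(0.9) + 1×L_2(0.9) + 25×L_3(0.9) + 14×L_4(0.9)
P(0.9) = 22.353400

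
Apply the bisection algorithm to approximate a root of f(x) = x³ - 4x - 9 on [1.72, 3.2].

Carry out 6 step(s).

f(x) = x³ - 4x - 9
Initial interval: [1.72, 3.2]

Iteration 1:
  c_1 = (1.720000 + 3.200000)/2 = 2.460000
  f(c_1) = f(2.460000) = -3.953064
  f(a) × f(c) ≥ 0, new interval: [2.460000, 3.200000]
Iteration 2:
  c_2 = (2.460000 + 3.200000)/2 = 2.830000
  f(c_2) = f(2.830000) = 2.345187
  f(a) × f(c) < 0, new interval: [2.460000, 2.830000]
Iteration 3:
  c_3 = (2.460000 + 2.830000)/2 = 2.645000
  f(c_3) = f(2.645000) = -1.075514
  f(a) × f(c) ≥ 0, new interval: [2.645000, 2.830000]
Iteration 4:
  c_4 = (2.645000 + 2.830000)/2 = 2.737500
  f(c_4) = f(2.737500) = 0.564568
  f(a) × f(c) < 0, new interval: [2.645000, 2.737500]
Iteration 5:
  c_5 = (2.645000 + 2.737500)/2 = 2.691250
  f(c_5) = f(2.691250) = -0.272743
  f(a) × f(c) ≥ 0, new interval: [2.691250, 2.737500]
Iteration 6:
  c_6 = (2.691250 + 2.737500)/2 = 2.714375
  f(c_6) = f(2.714375) = 0.141558
  f(a) × f(c) < 0, new interval: [2.691250, 2.714375]

After 6 iteration(s), the approximation is c_6 = 2.714375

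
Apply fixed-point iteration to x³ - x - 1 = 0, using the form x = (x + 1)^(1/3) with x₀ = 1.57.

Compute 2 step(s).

Equation: x³ - x - 1 = 0
Fixed-point form: x = (x + 1)^(1/3)
x₀ = 1.57

x_1 = g(1.570000) = 1.369760
x_2 = g(1.369760) = 1.333219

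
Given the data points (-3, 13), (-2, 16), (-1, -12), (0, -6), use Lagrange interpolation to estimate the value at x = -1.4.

Lagrange interpolation formula:
P(x) = Σ yᵢ × Lᵢ(x)
where Lᵢ(x) = Π_{j≠i} (x - xⱼ)/(xᵢ - xⱼ)

L_0(-1.4) = (-1.4 - (-2))/(-3 - (-2)) × (-1.4 - (-1))/(-3 - (-1)) × (-1.4 - 0)/(-3 - 0) = -0.056000
L_1(-1.4) = (-1.4 - (-3))/(-2 - (-3)) × (-1.4 - (-1))/(-2 - (-1)) × (-1.4 - 0)/(-2 - 0) = 0.448000
L_2(-1.4) = (-1.4 - (-3))/(-1 - (-3)) × (-1.4 - (-2))/(-1 - (-2)) × (-1.4 - 0)/(-1 - 0) = 0.672000
L_3(-1.4) = (-1.4 - (-3))/(0 - (-3)) × (-1.4 - (-2))/(0 - (-2)) × (-1.4 - (-1))/(0 - (-1)) = -0.064000

P(-1.4) = 13×L_0(-1.4) + 16×L_1(-1.4) + (-12)×L_2(-1.4) + (-6)×L_3(-1.4)
P(-1.4) = -1.240000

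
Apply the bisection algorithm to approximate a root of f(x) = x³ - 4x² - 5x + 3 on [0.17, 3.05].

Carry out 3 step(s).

f(x) = x³ - 4x² - 5x + 3
Initial interval: [0.17, 3.05]

Iteration 1:
  c_1 = (0.170000 + 3.050000)/2 = 1.610000
  f(c_1) = f(1.610000) = -11.245119
  f(a) × f(c) < 0, new interval: [0.170000, 1.610000]
Iteration 2:
  c_2 = (0.170000 + 1.610000)/2 = 0.890000
  f(c_2) = f(0.890000) = -3.913431
  f(a) × f(c) < 0, new interval: [0.170000, 0.890000]
Iteration 3:
  c_3 = (0.170000 + 0.890000)/2 = 0.530000
  f(c_3) = f(0.530000) = -0.624723
  f(a) × f(c) < 0, new interval: [0.170000, 0.530000]

After 3 iteration(s), the approximation is c_3 = 0.530000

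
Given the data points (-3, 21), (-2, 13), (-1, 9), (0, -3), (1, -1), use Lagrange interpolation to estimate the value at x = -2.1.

Lagrange interpolation formula:
P(x) = Σ yᵢ × Lᵢ(x)
where Lᵢ(x) = Π_{j≠i} (x - xⱼ)/(xᵢ - xⱼ)

L_0(-2.1) = (-2.1 - (-2))/(-3 - (-2)) × (-2.1 - (-1))/(-3 - (-1)) × (-2.1 - 0)/(-3 - 0) × (-2.1 - 1)/(-3 - 1) = 0.029838
L_1(-2.1) = (-2.1 - (-3))/(-2 - (-3)) × (-2.1 - (-1))/(-2 - (-1)) × (-2.1 - 0)/(-2 - 0) × (-2.1 - 1)/(-2 - 1) = 1.074150
L_2(-2.1) = (-2.1 - (-3))/(-1 - (-3)) × (-2.1 - (-2))/(-1 - (-2)) × (-2.1 - 0)/(-1 - 0) × (-2.1 - 1)/(-1 - 1) = -0.146475
L_3(-2.1) = (-2.1 - (-3))/(0 - (-3)) × (-2.1 - (-2))/(0 - (-2)) × (-2.1 - (-1))/(0 - (-1)) × (-2.1 - 1)/(0 - 1) = 0.051150
L_4(-2.1) = (-2.1 - (-3))/(1 - (-3)) × (-2.1 - (-2))/(1 - (-2)) × (-2.1 - (-1))/(1 - (-1)) × (-2.1 - 0)/(1 - 0) = -0.008663

P(-2.1) = 21×L_0(-2.1) + 13×L_1(-2.1) + 9×L_2(-2.1) + (-3)×L_3(-2.1) + (-1)×L_4(-2.1)
P(-2.1) = 13.127475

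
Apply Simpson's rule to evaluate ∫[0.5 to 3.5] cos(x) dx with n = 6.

f(x) = cos(x)
a = 0.5, b = 3.5, n = 6
h = (b - a)/n = 0.500000

Simpson's rule: (h/3)[f(x₀) + 4f(x₁) + 2f(x₂) + ... + f(xₙ)]

x_0 = 0.5000, f(x_0) = 0.877583, coefficient = 1
x_1 = 1.0000, f(x_1) = 0.540302, coefficient = 4
x_2 = 1.5000, f(x_2) = 0.070737, coefficient = 2
x_3 = 2.0000, f(x_3) = -0.416147, coefficient = 4
x_4 = 2.5000, f(x_4) = -0.801144, coefficient = 2
x_5 = 3.0000, f(x_5) = -0.989992, coefficient = 4
x_6 = 3.5000, f(x_6) = -0.936457, coefficient = 1

I ≈ (0.500000/3) × -4.983035 = -0.830506
Exact value: -0.830209
Error: 0.000297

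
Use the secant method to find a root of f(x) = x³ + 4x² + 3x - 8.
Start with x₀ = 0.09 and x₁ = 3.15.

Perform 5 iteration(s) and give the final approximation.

f(x) = x³ + 4x² + 3x - 8
x₀ = 0.09, x₁ = 3.15

Secant formula: x_{n+1} = x_n - f(x_n)(x_n - x_{n-1})/(f(x_n) - f(x_{n-1}))

Iteration 1:
  f(0.090000) = -7.696871
  f(3.150000) = 72.395875
  x_2 = 3.150000 - 72.395875×(3.150000 - 0.090000)/(72.395875 - (-7.696871))
       = 0.384064
Iteration 2:
  f(3.150000) = 72.395875
  f(0.384064) = -6.201133
  x_3 = 0.384064 - (-6.201133)×(0.384064 - 3.150000)/(-6.201133 - 72.395875)
       = 0.602291
Iteration 3:
  f(0.384064) = -6.201133
  f(0.602291) = -4.523628
  x_4 = 0.602291 - (-4.523628)×(0.602291 - 0.384064)/(-4.523628 - (-6.201133))
       = 1.190769
Iteration 4:
  f(0.602291) = -4.523628
  f(1.190769) = 2.932450
  x_5 = 1.190769 - 2.932450×(1.190769 - 0.602291)/(2.932450 - (-4.523628))
       = 0.959322
Iteration 5:
  f(1.190769) = 2.932450
  f(0.959322) = -0.557974
  x_6 = 0.959322 - (-0.557974)×(0.959322 - 1.190769)/(-0.557974 - 2.932450)
       = 0.996321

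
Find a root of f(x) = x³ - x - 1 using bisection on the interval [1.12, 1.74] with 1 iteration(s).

f(x) = x³ - x - 1
Initial interval: [1.12, 1.74]

Iteration 1:
  c_1 = (1.120000 + 1.740000)/2 = 1.430000
  f(c_1) = f(1.430000) = 0.494207
  f(a) × f(c) < 0, new interval: [1.120000, 1.430000]

After 1 iteration(s), the approximation is c_1 = 1.430000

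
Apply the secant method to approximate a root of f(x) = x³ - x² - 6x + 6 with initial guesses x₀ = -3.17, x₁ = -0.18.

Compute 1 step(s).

f(x) = x³ - x² - 6x + 6
x₀ = -3.17, x₁ = -0.18

Secant formula: x_{n+1} = x_n - f(x_n)(x_n - x_{n-1})/(f(x_n) - f(x_{n-1}))

Iteration 1:
  f(-3.170000) = -16.883913
  f(-0.180000) = 7.041768
  x_2 = -0.180000 - 7.041768×(-0.180000 - (-3.170000))/(7.041768 - (-16.883913))
       = -1.060012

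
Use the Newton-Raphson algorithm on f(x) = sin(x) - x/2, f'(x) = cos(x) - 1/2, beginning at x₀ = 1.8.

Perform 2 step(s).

f(x) = sin(x) - x/2
f'(x) = cos(x) - 1/2
x₀ = 1.8

Newton-Raphson formula: x_{n+1} = x_n - f(x_n)/f'(x_n)

Iteration 1:
  f(1.800000) = 0.073848
  f'(1.800000) = -0.727202
  x_1 = 1.800000 - 0.073848/(-0.727202) = 1.901550
Iteration 2:
  f(1.901550) = -0.004977
  f'(1.901550) = -0.824756
  x_2 = 1.901550 - (-0.004977)/(-0.824756) = 1.895515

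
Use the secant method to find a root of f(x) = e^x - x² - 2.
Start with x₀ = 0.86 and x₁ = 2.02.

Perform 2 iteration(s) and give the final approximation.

f(x) = e^x - x² - 2
x₀ = 0.86, x₁ = 2.02

Secant formula: x_{n+1} = x_n - f(x_n)(x_n - x_{n-1})/(f(x_n) - f(x_{n-1}))

Iteration 1:
  f(0.860000) = -0.376439
  f(2.020000) = 1.457925
  x_2 = 2.020000 - 1.457925×(2.020000 - 0.860000)/(1.457925 - (-0.376439))
       = 1.098050
Iteration 2:
  f(2.020000) = 1.457925
  f(1.098050) = -0.207401
  x_3 = 1.098050 - (-0.207401)×(1.098050 - 2.020000)/(-0.207401 - 1.457925)
       = 1.212870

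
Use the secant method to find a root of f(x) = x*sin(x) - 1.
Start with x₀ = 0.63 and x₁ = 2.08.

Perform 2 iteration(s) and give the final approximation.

f(x) = x*sin(x) - 1
x₀ = 0.63, x₁ = 2.08

Secant formula: x_{n+1} = x_n - f(x_n)(x_n - x_{n-1})/(f(x_n) - f(x_{n-1}))

Iteration 1:
  f(0.630000) = -0.628839
  f(2.080000) = 0.816117
  x_2 = 2.080000 - 0.816117×(2.080000 - 0.630000)/(0.816117 - (-0.628839))
       = 1.261034
Iteration 2:
  f(2.080000) = 0.816117
  f(1.261034) = 0.201017
  x_3 = 1.261034 - 0.201017×(1.261034 - 2.080000)/(0.201017 - 0.816117)
       = 0.993393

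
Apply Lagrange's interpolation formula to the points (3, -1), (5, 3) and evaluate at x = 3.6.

Lagrange interpolation formula:
P(x) = Σ yᵢ × Lᵢ(x)
where Lᵢ(x) = Π_{j≠i} (x - xⱼ)/(xᵢ - xⱼ)

L_0(3.6) = (3.6 - 5)/(3 - 5) = 0.700000
L_1(3.6) = (3.6 - 3)/(5 - 3) = 0.300000

P(3.6) = (-1)×L_0(3.6) + 3×L_1(3.6)
P(3.6) = 0.200000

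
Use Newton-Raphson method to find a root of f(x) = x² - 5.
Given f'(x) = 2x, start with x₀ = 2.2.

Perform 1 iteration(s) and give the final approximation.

f(x) = x² - 5
f'(x) = 2x
x₀ = 2.2

Newton-Raphson formula: x_{n+1} = x_n - f(x_n)/f'(x_n)

Iteration 1:
  f(2.200000) = -0.160000
  f'(2.200000) = 4.400000
  x_1 = 2.200000 - (-0.160000)/4.400000 = 2.236364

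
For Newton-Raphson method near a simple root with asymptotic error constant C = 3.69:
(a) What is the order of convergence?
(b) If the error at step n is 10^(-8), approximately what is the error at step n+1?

(a) Newton-Raphson has quadratic (order 2) convergence near simple roots.
    This means |e_{n+1}| ≈ C|e_n|².

(b) With |e_n| = 10^(-8) and C = 3.69:
    |e_{n+1}| ≈ 3.69 × (10^(-8))² = 3.69 × 10^(-16)

(a) 2 (quadratic); (b) |e_{n+1}| ≈ 3.690e-16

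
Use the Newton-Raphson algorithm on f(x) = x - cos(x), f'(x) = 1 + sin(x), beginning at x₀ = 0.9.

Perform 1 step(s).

f(x) = x - cos(x)
f'(x) = 1 + sin(x)
x₀ = 0.9

Newton-Raphson formula: x_{n+1} = x_n - f(x_n)/f'(x_n)

Iteration 1:
  f(0.900000) = 0.278390
  f'(0.900000) = 1.783327
  x_1 = 0.900000 - 0.278390/1.783327 = 0.743893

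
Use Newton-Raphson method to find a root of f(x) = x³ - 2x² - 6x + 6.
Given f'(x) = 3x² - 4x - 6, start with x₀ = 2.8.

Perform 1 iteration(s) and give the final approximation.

f(x) = x³ - 2x² - 6x + 6
f'(x) = 3x² - 4x - 6
x₀ = 2.8

Newton-Raphson formula: x_{n+1} = x_n - f(x_n)/f'(x_n)

Iteration 1:
  f(2.800000) = -4.528000
  f'(2.800000) = 6.320000
  x_1 = 2.800000 - (-4.528000)/6.320000 = 3.516456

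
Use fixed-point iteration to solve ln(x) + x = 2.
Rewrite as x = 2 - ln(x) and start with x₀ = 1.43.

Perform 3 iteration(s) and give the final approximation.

Equation: ln(x) + x = 2
Fixed-point form: x = 2 - ln(x)
x₀ = 1.43

x_1 = g(1.430000) = 1.642326
x_2 = g(1.642326) = 1.503887
x_3 = g(1.503887) = 1.591947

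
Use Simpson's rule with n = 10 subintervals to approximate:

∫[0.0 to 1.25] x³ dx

f(x) = x³
a = 0.0, b = 1.25, n = 10
h = (b - a)/n = 0.125000

Simpson's rule: (h/3)[f(x₀) + 4f(x₁) + 2f(x₂) + ... + f(xₙ)]

x_0 = 0.0000, f(x_0) = 0.000000, coefficient = 1
x_1 = 0.1250, f(x_1) = 0.001953, coefficient = 4
x_2 = 0.2500, f(x_2) = 0.015625, coefficient = 2
x_3 = 0.3750, f(x_3) = 0.052734, coefficient = 4
x_4 = 0.5000, f(x_4) = 0.125000, coefficient = 2
x_5 = 0.6250, f(x_5) = 0.244141, coefficient = 4
x_6 = 0.7500, f(x_6) = 0.421875, coefficient = 2
x_7 = 0.8750, f(x_7) = 0.669922, coefficient = 4
x_8 = 1.0000, f(x_8) = 1.000000, coefficient = 2
x_9 = 1.1250, f(x_9) = 1.423828, coefficient = 4
x_10 = 1.2500, f(x_10) = 1.953125, coefficient = 1

I ≈ (0.125000/3) × 14.648438 = 0.610352
Exact value: 0.610352
Error: 0.000000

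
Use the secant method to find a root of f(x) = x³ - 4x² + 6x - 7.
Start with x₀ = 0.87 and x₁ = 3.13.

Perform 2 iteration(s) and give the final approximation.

f(x) = x³ - 4x² + 6x - 7
x₀ = 0.87, x₁ = 3.13

Secant formula: x_{n+1} = x_n - f(x_n)(x_n - x_{n-1})/(f(x_n) - f(x_{n-1}))

Iteration 1:
  f(0.870000) = -4.149097
  f(3.130000) = 3.256697
  x_2 = 3.130000 - 3.256697×(3.130000 - 0.870000)/(3.256697 - (-4.149097))
       = 2.136165
Iteration 2:
  f(3.130000) = 3.256697
  f(2.136165) = -2.688063
  x_3 = 2.136165 - (-2.688063)×(2.136165 - 3.130000)/(-2.688063 - 3.256697)
       = 2.585551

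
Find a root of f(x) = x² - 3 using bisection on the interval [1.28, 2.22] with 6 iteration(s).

f(x) = x² - 3
Initial interval: [1.28, 2.22]

Iteration 1:
  c_1 = (1.280000 + 2.220000)/2 = 1.750000
  f(c_1) = f(1.750000) = 0.062500
  f(a) × f(c) < 0, new interval: [1.280000, 1.750000]
Iteration 2:
  c_2 = (1.280000 + 1.750000)/2 = 1.515000
  f(c_2) = f(1.515000) = -0.704775
  f(a) × f(c) ≥ 0, new interval: [1.515000, 1.750000]
Iteration 3:
  c_3 = (1.515000 + 1.750000)/2 = 1.632500
  f(c_3) = f(1.632500) = -0.334944
  f(a) × f(c) ≥ 0, new interval: [1.632500, 1.750000]
Iteration 4:
  c_4 = (1.632500 + 1.750000)/2 = 1.691250
  f(c_4) = f(1.691250) = -0.139673
  f(a) × f(c) ≥ 0, new interval: [1.691250, 1.750000]
Iteration 5:
  c_5 = (1.691250 + 1.750000)/2 = 1.720625
  f(c_5) = f(1.720625) = -0.039450
  f(a) × f(c) ≥ 0, new interval: [1.720625, 1.750000]
Iteration 6:
  c_6 = (1.720625 + 1.750000)/2 = 1.735313
  f(c_6) = f(1.735313) = 0.011309
  f(a) × f(c) < 0, new interval: [1.720625, 1.735313]

After 6 iteration(s), the approximation is c_6 = 1.735313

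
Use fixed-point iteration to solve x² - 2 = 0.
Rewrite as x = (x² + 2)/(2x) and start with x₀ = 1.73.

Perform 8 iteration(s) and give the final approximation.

Equation: x² - 2 = 0
Fixed-point form: x = (x² + 2)/(2x)
x₀ = 1.73

x_1 = g(1.730000) = 1.443035
x_2 = g(1.443035) = 1.414501
x_3 = g(1.414501) = 1.414214
x_4 = g(1.414214) = 1.414214
x_5 = g(1.414214) = 1.414214
x_6 = g(1.414214) = 1.414214
x_7 = g(1.414214) = 1.414214
x_8 = g(1.414214) = 1.414214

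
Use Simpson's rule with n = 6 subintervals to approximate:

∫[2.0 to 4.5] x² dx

f(x) = x²
a = 2.0, b = 4.5, n = 6
h = (b - a)/n = 0.416667

Simpson's rule: (h/3)[f(x₀) + 4f(x₁) + 2f(x₂) + ... + f(xₙ)]

x_0 = 2.0000, f(x_0) = 4.000000, coefficient = 1
x_1 = 2.4167, f(x_1) = 5.840278, coefficient = 4
x_2 = 2.8333, f(x_2) = 8.027778, coefficient = 2
x_3 = 3.2500, f(x_3) = 10.562500, coefficient = 4
x_4 = 3.6667, f(x_4) = 13.444444, coefficient = 2
x_5 = 4.0833, f(x_5) = 16.673611, coefficient = 4
x_6 = 4.5000, f(x_6) = 20.250000, coefficient = 1

I ≈ (0.416667/3) × 199.500000 = 27.708333
Exact value: 27.708333
Error: 0.000000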